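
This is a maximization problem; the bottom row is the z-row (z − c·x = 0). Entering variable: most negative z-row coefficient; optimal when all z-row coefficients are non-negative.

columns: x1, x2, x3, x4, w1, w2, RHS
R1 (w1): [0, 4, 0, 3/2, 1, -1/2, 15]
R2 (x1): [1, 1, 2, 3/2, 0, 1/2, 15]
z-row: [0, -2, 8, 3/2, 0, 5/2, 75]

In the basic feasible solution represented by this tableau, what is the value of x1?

x1 is basic (row 2); its value is the RHS of that row, 15.

15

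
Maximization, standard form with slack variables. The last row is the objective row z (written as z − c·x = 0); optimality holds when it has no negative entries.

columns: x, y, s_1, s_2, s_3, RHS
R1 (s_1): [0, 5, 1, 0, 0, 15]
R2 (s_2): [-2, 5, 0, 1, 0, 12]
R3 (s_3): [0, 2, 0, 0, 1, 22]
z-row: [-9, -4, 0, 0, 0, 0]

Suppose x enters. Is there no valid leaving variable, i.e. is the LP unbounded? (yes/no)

Every constraint-row entry in column x is ≤ 0, so increasing x is unbounded.

yes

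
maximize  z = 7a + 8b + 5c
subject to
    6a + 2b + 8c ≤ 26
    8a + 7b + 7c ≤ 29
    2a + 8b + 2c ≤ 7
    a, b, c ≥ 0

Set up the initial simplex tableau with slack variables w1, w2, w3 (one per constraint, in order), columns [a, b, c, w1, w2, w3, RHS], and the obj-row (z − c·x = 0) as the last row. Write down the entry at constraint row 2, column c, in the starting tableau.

Constraint 2 has coefficient 7 on c.

7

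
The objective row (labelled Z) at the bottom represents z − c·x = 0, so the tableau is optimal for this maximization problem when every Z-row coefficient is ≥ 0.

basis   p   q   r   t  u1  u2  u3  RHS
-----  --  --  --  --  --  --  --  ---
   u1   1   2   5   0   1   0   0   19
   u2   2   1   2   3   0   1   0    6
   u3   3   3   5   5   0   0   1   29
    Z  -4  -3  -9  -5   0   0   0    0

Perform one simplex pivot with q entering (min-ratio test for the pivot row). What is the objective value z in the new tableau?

18

Ratio test on column q — row 1: 19/2 = 19/2; row 2: 6/1 = 6; row 3: 29/3 = 29/3. Minimum is 6 at row 2 (u2 leaves); pivot element 1.
Pivot on row 2; the Z-row RHS becomes 0 − (-3)·6 = 18.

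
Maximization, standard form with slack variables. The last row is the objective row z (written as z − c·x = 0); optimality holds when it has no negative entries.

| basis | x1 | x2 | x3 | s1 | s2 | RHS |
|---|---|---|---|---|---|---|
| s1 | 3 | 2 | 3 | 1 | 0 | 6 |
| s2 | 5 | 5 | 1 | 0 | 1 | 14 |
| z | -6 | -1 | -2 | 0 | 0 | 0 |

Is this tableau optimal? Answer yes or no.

The z-row has a negative entry -6 in column x1, so it is not optimal.

no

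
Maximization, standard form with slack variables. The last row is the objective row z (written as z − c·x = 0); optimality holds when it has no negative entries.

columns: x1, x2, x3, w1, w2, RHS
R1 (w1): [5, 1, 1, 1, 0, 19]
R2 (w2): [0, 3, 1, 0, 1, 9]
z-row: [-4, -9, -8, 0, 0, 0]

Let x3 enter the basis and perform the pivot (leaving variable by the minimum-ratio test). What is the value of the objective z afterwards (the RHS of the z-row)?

Ratio test on column x3 — row 1: 19/1 = 19; row 2: 9/1 = 9. Minimum is 9 at row 2 (w2 leaves); pivot element 1.
Pivot on row 2; the z-row RHS becomes 0 − (-8)·9 = 72.

72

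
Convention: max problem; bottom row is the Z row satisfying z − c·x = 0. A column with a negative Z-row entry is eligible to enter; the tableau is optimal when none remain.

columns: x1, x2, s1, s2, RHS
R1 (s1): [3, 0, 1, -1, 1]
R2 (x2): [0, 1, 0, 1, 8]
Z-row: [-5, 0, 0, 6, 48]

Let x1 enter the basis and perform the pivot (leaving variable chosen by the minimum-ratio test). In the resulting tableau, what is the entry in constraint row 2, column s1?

Ratio test on column x1 — row 1: 1/3 = 1/3; row 2: entry 0 ≤ 0. Minimum is 1/3 at row 1 (s1 leaves); pivot element 3.
Divide row 1 by 3; eliminate column x1 from the other rows.
Row 2 update in column s1: 0 − 0·(1/3) = 0.

0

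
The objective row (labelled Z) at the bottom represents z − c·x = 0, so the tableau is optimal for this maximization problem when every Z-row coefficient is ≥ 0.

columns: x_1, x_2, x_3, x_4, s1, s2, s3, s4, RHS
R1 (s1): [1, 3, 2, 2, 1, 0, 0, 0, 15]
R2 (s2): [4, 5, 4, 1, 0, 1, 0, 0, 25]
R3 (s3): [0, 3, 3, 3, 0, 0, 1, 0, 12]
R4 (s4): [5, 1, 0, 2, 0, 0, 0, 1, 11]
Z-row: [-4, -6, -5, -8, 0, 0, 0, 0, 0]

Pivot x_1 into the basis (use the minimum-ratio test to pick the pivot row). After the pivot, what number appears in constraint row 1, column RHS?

64/5

Ratio test on column x_1 — row 1: 15/1 = 15; row 2: 25/4 = 25/4; row 3: entry 0 ≤ 0; row 4: 11/5 = 11/5. Minimum is 11/5 at row 4 (s4 leaves); pivot element 5.
Divide row 4 by 5; eliminate column x_1 from the other rows.
Row 1 update in column RHS: 15 − 1·(11/5) = 64/5.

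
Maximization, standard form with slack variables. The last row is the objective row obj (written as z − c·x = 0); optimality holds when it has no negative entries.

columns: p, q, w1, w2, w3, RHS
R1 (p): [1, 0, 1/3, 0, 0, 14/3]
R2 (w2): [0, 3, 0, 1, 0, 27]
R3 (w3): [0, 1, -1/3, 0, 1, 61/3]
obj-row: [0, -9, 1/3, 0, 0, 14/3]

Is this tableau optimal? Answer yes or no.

no

The obj-row has a negative entry -9 in column q, so it is not optimal.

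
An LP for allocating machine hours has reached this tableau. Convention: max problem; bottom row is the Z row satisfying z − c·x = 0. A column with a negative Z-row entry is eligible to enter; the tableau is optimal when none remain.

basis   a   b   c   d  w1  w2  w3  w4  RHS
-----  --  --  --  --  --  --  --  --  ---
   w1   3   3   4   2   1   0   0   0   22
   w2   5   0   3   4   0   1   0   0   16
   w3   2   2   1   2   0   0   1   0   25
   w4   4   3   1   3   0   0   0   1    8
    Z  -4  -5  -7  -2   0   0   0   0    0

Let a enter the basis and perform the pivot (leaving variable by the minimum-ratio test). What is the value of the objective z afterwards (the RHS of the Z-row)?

8

Ratio test on column a — row 1: 22/3 = 22/3; row 2: 16/5 = 16/5; row 3: 25/2 = 25/2; row 4: 8/4 = 2. Minimum is 2 at row 4 (w4 leaves); pivot element 4.
Pivot on row 4; the Z-row RHS becomes 0 − (-4)·2 = 8.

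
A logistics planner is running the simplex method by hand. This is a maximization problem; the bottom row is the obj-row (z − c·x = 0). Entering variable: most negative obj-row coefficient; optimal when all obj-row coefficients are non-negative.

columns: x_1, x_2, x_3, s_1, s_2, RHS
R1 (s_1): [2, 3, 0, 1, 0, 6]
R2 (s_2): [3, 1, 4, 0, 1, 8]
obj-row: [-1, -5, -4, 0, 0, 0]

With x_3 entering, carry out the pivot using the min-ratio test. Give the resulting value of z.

Ratio test on column x_3 — row 1: entry 0 ≤ 0; row 2: 8/4 = 2. Minimum is 2 at row 2 (s_2 leaves); pivot element 4.
Pivot on row 2; the obj-row RHS becomes 0 − (-4)·2 = 8.

8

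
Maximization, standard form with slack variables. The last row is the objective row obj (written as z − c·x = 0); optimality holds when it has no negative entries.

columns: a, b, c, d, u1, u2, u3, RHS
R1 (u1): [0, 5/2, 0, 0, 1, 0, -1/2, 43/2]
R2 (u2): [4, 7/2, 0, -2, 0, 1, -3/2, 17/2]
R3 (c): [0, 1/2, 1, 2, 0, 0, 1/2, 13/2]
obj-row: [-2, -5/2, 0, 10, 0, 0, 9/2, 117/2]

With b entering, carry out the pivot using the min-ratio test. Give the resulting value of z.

Ratio test on column b — row 1: (43/2)/(5/2) = 43/5; row 2: (17/2)/(7/2) = 17/7; row 3: (13/2)/(1/2) = 13. Minimum is 17/7 at row 2 (u2 leaves); pivot element 7/2.
Pivot on row 2; the obj-row RHS becomes 117/2 − (-5/2)·(17/7) = 452/7.

452/7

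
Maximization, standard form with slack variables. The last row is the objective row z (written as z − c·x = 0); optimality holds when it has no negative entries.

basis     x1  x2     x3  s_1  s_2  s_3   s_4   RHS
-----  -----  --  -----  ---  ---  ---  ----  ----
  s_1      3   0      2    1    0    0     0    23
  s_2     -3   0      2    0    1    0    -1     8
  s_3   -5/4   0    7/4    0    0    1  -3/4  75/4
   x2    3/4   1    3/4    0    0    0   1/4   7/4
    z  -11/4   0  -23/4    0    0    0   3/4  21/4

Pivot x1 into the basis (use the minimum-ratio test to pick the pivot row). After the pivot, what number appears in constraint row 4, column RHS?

Ratio test on column x1 — row 1: 23/3 = 23/3; row 2: entry -3 ≤ 0; row 3: entry -5/4 ≤ 0; row 4: (7/4)/(3/4) = 7/3. Minimum is 7/3 at row 4 (x2 leaves); pivot element 3/4.
Divide row 4 by 3/4; eliminate column x1 from the other rows.
In the new row 4, the RHS entry is the old entry divided by the pivot: (7/4)/(3/4) = 7/3.

7/3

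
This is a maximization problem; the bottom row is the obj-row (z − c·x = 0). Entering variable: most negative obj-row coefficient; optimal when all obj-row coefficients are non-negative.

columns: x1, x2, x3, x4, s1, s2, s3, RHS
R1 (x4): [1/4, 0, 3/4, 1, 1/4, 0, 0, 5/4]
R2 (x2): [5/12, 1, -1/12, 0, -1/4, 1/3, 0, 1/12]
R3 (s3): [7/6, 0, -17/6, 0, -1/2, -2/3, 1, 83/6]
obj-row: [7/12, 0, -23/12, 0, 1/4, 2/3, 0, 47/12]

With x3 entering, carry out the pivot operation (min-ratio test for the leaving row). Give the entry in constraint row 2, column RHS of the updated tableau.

2/9

Ratio test on column x3 — row 1: (5/4)/(3/4) = 5/3; row 2: entry -1/12 ≤ 0; row 3: entry -17/6 ≤ 0. Minimum is 5/3 at row 1 (x4 leaves); pivot element 3/4.
Divide row 1 by 3/4; eliminate column x3 from the other rows.
Row 2 update in column RHS: 1/12 − (-1/12)·(5/3) = 2/9.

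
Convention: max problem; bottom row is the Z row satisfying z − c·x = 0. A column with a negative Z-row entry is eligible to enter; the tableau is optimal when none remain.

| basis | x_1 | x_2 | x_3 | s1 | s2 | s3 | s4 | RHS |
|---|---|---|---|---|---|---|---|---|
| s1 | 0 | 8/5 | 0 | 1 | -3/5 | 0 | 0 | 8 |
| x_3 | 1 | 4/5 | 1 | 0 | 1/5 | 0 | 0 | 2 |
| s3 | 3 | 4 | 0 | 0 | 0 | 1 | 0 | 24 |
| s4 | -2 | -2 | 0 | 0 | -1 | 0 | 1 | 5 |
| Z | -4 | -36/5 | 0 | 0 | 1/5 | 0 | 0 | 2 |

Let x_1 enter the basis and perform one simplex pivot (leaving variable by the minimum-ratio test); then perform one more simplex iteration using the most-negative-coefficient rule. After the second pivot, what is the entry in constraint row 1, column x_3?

Ratio test on column x_1 — row 1: entry 0 ≤ 0; row 2: 2/1 = 2; row 3: 24/3 = 8; row 4: entry -2 ≤ 0. Minimum is 2 at row 2 (x_3 leaves); pivot element 1.
Divide row 2 by 1; eliminate column x_1 from the other rows.
Second iteration: most negative Z-row entry is -4 in column x_2, so x_2 enters.
Ratio test on column x_2 — row 1: 8/(8/5) = 5; row 2: 2/(4/5) = 5/2; row 3: 18/(8/5) = 45/4; row 4: entry -2/5 ≤ 0. Minimum is 5/2 at row 2 (x_1 leaves); pivot element 4/5.
Divide row 2 by 4/5; eliminate column x_2 from the other rows.
After both pivots, the entry at constraint row 1, column x_3 is -2.

-2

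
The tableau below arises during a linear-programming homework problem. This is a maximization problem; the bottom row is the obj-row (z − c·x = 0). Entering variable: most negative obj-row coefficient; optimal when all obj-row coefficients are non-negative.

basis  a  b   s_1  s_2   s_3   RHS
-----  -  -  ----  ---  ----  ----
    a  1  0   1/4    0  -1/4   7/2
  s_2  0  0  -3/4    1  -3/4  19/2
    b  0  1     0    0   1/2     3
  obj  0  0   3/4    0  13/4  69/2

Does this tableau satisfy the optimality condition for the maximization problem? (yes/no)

yes

Every obj-row coefficient is ≥ 0, so the tableau is optimal.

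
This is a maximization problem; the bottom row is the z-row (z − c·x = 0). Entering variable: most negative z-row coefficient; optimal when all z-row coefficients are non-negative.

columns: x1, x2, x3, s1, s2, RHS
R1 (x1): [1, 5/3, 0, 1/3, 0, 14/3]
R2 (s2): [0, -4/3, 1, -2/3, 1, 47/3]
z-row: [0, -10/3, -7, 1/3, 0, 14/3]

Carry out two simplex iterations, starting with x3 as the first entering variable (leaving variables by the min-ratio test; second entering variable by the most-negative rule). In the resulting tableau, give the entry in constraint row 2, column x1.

4/5

Ratio test on column x3 — row 1: entry 0 ≤ 0; row 2: (47/3)/1 = 47/3. Minimum is 47/3 at row 2 (s2 leaves); pivot element 1.
Divide row 2 by 1; eliminate column x3 from the other rows.
Second iteration: most negative z-row entry is -38/3 in column x2, so x2 enters.
Ratio test on column x2 — row 1: (14/3)/(5/3) = 14/5; row 2: entry -4/3 ≤ 0. Minimum is 14/5 at row 1 (x1 leaves); pivot element 5/3.
Divide row 1 by 5/3; eliminate column x2 from the other rows.
After both pivots, the entry at constraint row 2, column x1 is 4/5.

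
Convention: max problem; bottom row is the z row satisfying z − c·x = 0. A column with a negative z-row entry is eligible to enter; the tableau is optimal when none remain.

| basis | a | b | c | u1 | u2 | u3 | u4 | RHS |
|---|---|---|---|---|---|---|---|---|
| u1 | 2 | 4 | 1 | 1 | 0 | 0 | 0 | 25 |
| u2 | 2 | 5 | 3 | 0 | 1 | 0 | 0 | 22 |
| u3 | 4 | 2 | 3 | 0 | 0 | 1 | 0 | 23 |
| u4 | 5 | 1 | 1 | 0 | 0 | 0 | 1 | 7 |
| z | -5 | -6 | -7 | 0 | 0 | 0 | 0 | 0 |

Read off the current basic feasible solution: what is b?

b is not in the basis, so in the current basic feasible solution b = 0.

0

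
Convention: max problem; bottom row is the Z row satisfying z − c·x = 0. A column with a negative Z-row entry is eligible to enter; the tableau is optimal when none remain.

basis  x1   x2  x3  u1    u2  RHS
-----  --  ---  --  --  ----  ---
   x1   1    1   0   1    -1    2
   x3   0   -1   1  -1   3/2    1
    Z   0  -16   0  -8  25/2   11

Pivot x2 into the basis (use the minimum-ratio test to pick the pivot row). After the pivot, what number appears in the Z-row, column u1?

Ratio test on column x2 — row 1: 2/1 = 2; row 2: entry -1 ≤ 0. Minimum is 2 at row 1 (x1 leaves); pivot element 1.
Divide row 1 by 1; eliminate column x2 from the other rows.
Z-row update in column u1: -8 − (-16)·1 = 8.

8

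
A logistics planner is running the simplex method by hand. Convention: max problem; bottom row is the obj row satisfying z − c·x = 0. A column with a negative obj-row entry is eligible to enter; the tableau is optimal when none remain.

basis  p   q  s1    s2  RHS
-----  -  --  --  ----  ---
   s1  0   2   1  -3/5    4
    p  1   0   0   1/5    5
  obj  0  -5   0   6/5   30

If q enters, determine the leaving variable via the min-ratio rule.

s1

Column q entries and ratios — s1: 4/2 = 2; p: 0 ≤ 0, skip.
Smallest ratio is 2 in the row of s1, so s1 leaves.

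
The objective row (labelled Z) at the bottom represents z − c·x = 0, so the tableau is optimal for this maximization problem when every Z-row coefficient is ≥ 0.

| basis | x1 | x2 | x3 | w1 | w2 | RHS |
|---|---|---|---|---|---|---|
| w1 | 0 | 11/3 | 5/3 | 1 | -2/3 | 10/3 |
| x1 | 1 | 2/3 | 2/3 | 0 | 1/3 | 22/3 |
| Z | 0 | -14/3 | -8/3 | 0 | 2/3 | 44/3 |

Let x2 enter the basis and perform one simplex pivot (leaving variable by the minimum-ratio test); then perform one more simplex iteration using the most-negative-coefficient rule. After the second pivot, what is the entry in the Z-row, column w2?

Ratio test on column x2 — row 1: (10/3)/(11/3) = 10/11; row 2: (22/3)/(2/3) = 11. Minimum is 10/11 at row 1 (w1 leaves); pivot element 11/3.
Divide row 1 by 11/3; eliminate column x2 from the other rows.
Second iteration: most negative Z-row entry is -6/11 in column x3, so x3 enters.
Ratio test on column x3 — row 1: (10/11)/(5/11) = 2; row 2: (74/11)/(4/11) = 37/2. Minimum is 2 at row 1 (x2 leaves); pivot element 5/11.
Divide row 1 by 5/11; eliminate column x3 from the other rows.
After both pivots, the entry at the Z-row, column w2 is -2/5.

-2/5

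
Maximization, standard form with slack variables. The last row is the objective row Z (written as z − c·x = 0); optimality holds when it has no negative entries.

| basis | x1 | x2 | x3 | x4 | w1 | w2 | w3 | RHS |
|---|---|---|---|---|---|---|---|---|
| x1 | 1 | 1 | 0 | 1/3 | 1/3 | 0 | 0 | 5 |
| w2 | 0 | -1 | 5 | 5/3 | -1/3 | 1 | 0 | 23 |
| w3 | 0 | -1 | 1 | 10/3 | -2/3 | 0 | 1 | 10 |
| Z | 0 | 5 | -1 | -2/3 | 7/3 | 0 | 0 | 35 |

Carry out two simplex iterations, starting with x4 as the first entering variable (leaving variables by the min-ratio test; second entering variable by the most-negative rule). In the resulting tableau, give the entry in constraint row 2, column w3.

-1/9

Ratio test on column x4 — row 1: 5/(1/3) = 15; row 2: 23/(5/3) = 69/5; row 3: 10/(10/3) = 3. Minimum is 3 at row 3 (w3 leaves); pivot element 10/3.
Divide row 3 by 10/3; eliminate column x4 from the other rows.
Second iteration: most negative Z-row entry is -4/5 in column x3, so x3 enters.
Ratio test on column x3 — row 1: entry -1/10 ≤ 0; row 2: 18/(9/2) = 4; row 3: 3/(3/10) = 10. Minimum is 4 at row 2 (w2 leaves); pivot element 9/2.
Divide row 2 by 9/2; eliminate column x3 from the other rows.
After both pivots, the entry at constraint row 2, column w3 is -1/9.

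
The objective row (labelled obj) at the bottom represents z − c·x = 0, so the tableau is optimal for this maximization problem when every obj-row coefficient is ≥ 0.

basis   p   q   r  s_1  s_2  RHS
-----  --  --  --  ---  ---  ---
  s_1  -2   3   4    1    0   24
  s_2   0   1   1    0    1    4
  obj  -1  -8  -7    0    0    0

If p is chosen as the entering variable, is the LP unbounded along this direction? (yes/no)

yes

Every constraint-row entry in column p is ≤ 0, so increasing p is unbounded.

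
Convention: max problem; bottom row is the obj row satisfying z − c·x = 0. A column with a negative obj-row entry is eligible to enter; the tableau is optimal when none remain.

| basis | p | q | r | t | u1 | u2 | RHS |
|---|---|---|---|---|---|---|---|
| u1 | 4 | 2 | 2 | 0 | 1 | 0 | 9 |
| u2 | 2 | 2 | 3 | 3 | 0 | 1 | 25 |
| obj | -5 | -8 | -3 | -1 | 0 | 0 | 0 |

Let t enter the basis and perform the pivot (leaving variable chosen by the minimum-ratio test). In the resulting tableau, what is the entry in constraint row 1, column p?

4

Ratio test on column t — row 1: entry 0 ≤ 0; row 2: 25/3 = 25/3. Minimum is 25/3 at row 2 (u2 leaves); pivot element 3.
Divide row 2 by 3; eliminate column t from the other rows.
Row 1 update in column p: 4 − 0·(2/3) = 4.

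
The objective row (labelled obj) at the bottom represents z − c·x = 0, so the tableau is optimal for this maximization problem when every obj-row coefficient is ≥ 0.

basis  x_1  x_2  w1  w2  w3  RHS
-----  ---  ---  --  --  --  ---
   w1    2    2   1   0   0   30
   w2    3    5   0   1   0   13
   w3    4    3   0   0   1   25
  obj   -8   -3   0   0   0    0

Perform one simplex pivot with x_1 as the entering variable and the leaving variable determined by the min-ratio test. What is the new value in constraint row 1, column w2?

Ratio test on column x_1 — row 1: 30/2 = 15; row 2: 13/3 = 13/3; row 3: 25/4 = 25/4. Minimum is 13/3 at row 2 (w2 leaves); pivot element 3.
Divide row 2 by 3; eliminate column x_1 from the other rows.
Row 1 update in column w2: 0 − 2·(1/3) = -2/3.

-2/3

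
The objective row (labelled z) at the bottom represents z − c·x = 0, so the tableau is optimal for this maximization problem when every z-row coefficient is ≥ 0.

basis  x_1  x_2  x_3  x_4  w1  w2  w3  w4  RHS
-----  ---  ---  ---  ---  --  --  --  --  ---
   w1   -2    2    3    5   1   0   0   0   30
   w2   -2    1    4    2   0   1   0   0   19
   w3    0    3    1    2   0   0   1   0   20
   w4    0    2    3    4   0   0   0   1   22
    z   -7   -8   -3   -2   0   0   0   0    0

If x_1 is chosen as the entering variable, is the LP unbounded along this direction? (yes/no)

Every constraint-row entry in column x_1 is ≤ 0, so increasing x_1 is unbounded.

yes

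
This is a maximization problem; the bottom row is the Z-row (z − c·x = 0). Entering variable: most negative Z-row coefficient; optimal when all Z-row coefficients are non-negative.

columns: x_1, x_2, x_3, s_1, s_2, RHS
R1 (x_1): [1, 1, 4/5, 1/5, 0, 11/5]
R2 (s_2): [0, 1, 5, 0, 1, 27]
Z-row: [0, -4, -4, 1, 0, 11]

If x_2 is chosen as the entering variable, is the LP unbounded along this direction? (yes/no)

Column x_2 has positive entries in row(s) 1, 2, so the ratio test bounds it — not unbounded.

no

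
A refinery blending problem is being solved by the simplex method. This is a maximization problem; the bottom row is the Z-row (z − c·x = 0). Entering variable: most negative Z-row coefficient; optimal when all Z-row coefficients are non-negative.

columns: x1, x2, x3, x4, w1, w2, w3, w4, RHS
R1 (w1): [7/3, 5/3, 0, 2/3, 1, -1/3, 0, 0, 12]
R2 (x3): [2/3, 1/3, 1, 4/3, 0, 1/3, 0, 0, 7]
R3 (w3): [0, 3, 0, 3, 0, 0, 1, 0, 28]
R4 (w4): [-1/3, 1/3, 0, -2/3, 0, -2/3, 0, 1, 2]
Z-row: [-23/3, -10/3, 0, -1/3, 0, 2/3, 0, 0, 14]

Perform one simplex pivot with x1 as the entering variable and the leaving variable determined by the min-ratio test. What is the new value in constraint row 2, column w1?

-2/7

Ratio test on column x1 — row 1: 12/(7/3) = 36/7; row 2: 7/(2/3) = 21/2; row 3: entry 0 ≤ 0; row 4: entry -1/3 ≤ 0. Minimum is 36/7 at row 1 (w1 leaves); pivot element 7/3.
Divide row 1 by 7/3; eliminate column x1 from the other rows.
Row 2 update in column w1: 0 − (2/3)·(3/7) = -2/7.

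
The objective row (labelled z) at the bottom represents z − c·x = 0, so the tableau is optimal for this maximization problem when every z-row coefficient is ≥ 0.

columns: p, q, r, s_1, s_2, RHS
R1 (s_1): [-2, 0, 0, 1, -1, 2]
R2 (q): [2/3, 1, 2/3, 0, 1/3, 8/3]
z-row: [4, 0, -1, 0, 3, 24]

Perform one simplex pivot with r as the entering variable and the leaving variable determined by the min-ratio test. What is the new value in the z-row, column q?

3/2

Ratio test on column r — row 1: entry 0 ≤ 0; row 2: (8/3)/(2/3) = 4. Minimum is 4 at row 2 (q leaves); pivot element 2/3.
Divide row 2 by 2/3; eliminate column r from the other rows.
z-row update in column q: 0 − (-1)·(3/2) = 3/2.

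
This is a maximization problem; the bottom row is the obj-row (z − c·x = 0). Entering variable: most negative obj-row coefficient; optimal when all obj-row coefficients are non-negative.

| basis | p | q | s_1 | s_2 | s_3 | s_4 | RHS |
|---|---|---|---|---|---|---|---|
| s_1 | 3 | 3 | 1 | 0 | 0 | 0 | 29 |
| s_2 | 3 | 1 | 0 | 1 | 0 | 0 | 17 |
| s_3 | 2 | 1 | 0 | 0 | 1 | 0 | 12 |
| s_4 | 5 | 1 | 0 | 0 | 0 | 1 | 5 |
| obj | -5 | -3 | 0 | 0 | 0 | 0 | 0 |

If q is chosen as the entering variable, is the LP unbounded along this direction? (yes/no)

Column q has positive entries in row(s) 1, 2, 3, 4, so the ratio test bounds it — not unbounded.

no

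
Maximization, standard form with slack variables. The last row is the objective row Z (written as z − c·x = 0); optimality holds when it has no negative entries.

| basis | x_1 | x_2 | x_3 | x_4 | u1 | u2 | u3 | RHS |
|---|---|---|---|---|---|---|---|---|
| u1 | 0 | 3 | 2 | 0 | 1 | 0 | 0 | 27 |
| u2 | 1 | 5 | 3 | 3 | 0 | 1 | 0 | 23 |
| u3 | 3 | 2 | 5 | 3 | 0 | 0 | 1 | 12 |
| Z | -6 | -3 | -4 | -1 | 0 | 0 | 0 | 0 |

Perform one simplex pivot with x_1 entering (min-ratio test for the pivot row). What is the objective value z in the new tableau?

Ratio test on column x_1 — row 1: entry 0 ≤ 0; row 2: 23/1 = 23; row 3: 12/3 = 4. Minimum is 4 at row 3 (u3 leaves); pivot element 3.
Pivot on row 3; the Z-row RHS becomes 0 − (-6)·4 = 24.

24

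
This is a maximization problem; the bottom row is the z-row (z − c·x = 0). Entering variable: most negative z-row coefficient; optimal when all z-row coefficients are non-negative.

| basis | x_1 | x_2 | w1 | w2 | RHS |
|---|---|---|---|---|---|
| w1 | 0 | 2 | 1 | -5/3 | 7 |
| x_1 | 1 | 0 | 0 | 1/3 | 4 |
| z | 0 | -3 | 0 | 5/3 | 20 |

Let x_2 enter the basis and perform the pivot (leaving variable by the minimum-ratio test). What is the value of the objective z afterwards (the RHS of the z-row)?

61/2

Ratio test on column x_2 — row 1: 7/2 = 7/2; row 2: entry 0 ≤ 0. Minimum is 7/2 at row 1 (w1 leaves); pivot element 2.
Pivot on row 1; the z-row RHS becomes 20 − (-3)·(7/2) = 61/2.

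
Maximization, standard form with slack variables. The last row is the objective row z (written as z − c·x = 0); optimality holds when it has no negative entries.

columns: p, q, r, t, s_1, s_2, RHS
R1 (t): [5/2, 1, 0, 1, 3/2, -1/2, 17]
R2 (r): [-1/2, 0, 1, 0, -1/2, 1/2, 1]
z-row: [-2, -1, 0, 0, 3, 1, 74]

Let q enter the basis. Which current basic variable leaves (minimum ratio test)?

t

Column q entries and ratios — t: 17/1 = 17; r: 0 ≤ 0, skip.
Smallest ratio is 17 in the row of t, so t leaves.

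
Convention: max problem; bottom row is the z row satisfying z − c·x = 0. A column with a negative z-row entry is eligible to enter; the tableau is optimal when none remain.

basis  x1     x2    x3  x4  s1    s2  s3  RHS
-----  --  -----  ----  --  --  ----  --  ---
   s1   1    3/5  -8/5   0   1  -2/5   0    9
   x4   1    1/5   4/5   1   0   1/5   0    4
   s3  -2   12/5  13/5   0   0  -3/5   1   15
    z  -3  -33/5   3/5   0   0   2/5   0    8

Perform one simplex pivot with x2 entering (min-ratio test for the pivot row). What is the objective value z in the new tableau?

Ratio test on column x2 — row 1: 9/(3/5) = 15; row 2: 4/(1/5) = 20; row 3: 15/(12/5) = 25/4. Minimum is 25/4 at row 3 (s3 leaves); pivot element 12/5.
Pivot on row 3; the z-row RHS becomes 8 − (-33/5)·(25/4) = 197/4.

197/4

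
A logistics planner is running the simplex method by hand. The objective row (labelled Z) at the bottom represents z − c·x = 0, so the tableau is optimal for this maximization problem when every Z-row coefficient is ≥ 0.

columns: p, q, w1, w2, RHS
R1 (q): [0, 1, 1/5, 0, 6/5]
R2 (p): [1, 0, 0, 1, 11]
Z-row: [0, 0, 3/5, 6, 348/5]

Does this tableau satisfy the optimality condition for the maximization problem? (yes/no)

Every Z-row coefficient is ≥ 0, so the tableau is optimal.

yes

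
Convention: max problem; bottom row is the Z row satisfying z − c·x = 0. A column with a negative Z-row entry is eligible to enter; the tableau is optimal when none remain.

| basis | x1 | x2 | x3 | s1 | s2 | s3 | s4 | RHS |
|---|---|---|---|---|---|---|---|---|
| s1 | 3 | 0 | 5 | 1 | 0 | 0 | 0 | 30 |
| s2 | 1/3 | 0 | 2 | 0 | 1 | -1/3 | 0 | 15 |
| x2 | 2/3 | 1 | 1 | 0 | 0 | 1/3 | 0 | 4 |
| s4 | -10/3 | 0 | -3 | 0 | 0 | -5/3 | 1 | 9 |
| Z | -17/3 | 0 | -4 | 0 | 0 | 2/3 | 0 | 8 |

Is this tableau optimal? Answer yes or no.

The Z-row has a negative entry -17/3 in column x1, so it is not optimal.

no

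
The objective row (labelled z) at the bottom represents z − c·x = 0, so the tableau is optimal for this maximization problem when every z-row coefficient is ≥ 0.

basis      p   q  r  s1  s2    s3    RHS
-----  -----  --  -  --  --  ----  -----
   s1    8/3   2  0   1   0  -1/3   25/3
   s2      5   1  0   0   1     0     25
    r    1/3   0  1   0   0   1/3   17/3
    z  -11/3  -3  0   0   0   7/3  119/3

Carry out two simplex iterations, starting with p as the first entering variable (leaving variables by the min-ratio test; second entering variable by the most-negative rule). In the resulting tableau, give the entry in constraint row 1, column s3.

-1/6

Ratio test on column p — row 1: (25/3)/(8/3) = 25/8; row 2: 25/5 = 5; row 3: (17/3)/(1/3) = 17. Minimum is 25/8 at row 1 (s1 leaves); pivot element 8/3.
Divide row 1 by 8/3; eliminate column p from the other rows.
Second iteration: most negative z-row entry is -1/4 in column q, so q enters.
Ratio test on column q — row 1: (25/8)/(3/4) = 25/6; row 2: entry -11/4 ≤ 0; row 3: entry -1/4 ≤ 0. Minimum is 25/6 at row 1 (p leaves); pivot element 3/4.
Divide row 1 by 3/4; eliminate column q from the other rows.
After both pivots, the entry at constraint row 1, column s3 is -1/6.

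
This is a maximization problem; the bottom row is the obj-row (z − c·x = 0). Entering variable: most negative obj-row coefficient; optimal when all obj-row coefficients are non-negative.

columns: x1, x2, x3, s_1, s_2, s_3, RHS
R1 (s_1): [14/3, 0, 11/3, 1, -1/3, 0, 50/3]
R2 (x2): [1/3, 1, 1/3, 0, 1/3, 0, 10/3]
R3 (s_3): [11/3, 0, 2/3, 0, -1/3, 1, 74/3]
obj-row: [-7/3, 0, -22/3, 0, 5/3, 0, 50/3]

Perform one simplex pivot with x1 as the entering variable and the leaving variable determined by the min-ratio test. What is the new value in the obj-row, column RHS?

25

Ratio test on column x1 — row 1: (50/3)/(14/3) = 25/7; row 2: (10/3)/(1/3) = 10; row 3: (74/3)/(11/3) = 74/11. Minimum is 25/7 at row 1 (s_1 leaves); pivot element 14/3.
Divide row 1 by 14/3; eliminate column x1 from the other rows.
obj-row update in column RHS: 50/3 − (-7/3)·(25/7) = 25.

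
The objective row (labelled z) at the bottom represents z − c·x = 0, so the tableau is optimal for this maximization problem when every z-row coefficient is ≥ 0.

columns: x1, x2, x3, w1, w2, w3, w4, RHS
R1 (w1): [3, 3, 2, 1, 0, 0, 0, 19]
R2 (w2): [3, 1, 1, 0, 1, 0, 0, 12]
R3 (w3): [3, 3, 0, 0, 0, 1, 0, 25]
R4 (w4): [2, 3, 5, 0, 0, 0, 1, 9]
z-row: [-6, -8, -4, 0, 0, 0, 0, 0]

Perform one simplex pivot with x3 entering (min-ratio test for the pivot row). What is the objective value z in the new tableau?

36/5

Ratio test on column x3 — row 1: 19/2 = 19/2; row 2: 12/1 = 12; row 3: entry 0 ≤ 0; row 4: 9/5 = 9/5. Minimum is 9/5 at row 4 (w4 leaves); pivot element 5.
Pivot on row 4; the z-row RHS becomes 0 − (-4)·(9/5) = 36/5.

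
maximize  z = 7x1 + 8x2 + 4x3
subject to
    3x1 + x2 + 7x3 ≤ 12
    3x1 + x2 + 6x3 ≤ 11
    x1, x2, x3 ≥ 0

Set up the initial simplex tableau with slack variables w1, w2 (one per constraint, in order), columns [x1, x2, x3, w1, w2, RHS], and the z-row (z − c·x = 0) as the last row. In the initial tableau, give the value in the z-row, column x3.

The z-row carries the negated objective coefficients: the x3 entry is -4.

-4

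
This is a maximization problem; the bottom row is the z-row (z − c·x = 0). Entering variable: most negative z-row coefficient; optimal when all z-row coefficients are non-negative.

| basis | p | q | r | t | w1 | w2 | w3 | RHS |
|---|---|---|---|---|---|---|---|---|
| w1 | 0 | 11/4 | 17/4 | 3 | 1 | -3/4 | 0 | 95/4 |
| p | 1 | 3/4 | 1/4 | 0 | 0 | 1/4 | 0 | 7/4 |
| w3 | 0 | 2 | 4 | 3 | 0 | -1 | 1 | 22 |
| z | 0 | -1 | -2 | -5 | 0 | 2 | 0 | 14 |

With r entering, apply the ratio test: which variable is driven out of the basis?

w3

Column r entries and ratios — w1: (95/4)/(17/4) = 95/17; p: (7/4)/(1/4) = 7; w3: 22/4 = 11/2.
Smallest ratio is 11/2 in the row of w3, so w3 leaves.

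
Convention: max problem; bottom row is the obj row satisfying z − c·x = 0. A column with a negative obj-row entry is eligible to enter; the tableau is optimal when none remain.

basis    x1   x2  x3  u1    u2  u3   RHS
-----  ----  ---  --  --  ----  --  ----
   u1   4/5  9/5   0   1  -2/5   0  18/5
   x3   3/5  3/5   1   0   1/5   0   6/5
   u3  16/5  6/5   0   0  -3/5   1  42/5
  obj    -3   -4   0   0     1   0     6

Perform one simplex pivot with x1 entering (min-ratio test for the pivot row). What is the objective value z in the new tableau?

12

Ratio test on column x1 — row 1: (18/5)/(4/5) = 9/2; row 2: (6/5)/(3/5) = 2; row 3: (42/5)/(16/5) = 21/8. Minimum is 2 at row 2 (x3 leaves); pivot element 3/5.
Pivot on row 2; the obj-row RHS becomes 6 − (-3)·2 = 12.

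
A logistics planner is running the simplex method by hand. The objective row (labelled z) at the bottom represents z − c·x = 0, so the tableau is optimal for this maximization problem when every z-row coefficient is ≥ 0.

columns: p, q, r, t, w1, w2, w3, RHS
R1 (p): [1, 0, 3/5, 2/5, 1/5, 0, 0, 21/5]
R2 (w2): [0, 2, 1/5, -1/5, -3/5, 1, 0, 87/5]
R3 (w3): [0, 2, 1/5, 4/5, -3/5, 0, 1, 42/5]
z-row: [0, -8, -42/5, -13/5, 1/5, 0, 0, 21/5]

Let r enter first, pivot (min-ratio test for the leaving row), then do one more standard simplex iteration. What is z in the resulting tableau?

Ratio test on column r — row 1: (21/5)/(3/5) = 7; row 2: (87/5)/(1/5) = 87; row 3: (42/5)/(1/5) = 42. Minimum is 7 at row 1 (p leaves); pivot element 3/5.
Pivot on row 1; the z-row RHS becomes 21/5 − (-42/5)·7 = 63.
Next entering variable (most negative z-row entry -8): q.
Ratio test on column q — row 1: entry 0 ≤ 0; row 2: 16/2 = 8; row 3: 7/2 = 7/2. Minimum is 7/2 at row 3 (w3 leaves); pivot element 2.
After the second pivot the z-row RHS is 63 − (-8)·(7/2) = 91.

91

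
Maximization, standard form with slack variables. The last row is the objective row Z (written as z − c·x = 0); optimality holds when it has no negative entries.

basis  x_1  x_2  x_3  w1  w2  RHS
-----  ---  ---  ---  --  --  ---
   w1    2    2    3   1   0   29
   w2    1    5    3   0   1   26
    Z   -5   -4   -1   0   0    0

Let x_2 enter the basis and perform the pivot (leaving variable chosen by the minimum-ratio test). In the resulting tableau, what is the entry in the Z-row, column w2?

Ratio test on column x_2 — row 1: 29/2 = 29/2; row 2: 26/5 = 26/5. Minimum is 26/5 at row 2 (w2 leaves); pivot element 5.
Divide row 2 by 5; eliminate column x_2 from the other rows.
Z-row update in column w2: 0 − (-4)·(1/5) = 4/5.

4/5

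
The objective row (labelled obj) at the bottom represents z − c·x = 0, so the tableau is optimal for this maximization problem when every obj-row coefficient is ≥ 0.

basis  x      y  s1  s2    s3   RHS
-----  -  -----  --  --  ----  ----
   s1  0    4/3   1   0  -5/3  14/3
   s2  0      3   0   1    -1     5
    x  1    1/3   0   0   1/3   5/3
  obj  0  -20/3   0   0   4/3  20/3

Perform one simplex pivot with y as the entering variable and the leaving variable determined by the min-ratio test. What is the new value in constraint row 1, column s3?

Ratio test on column y — row 1: (14/3)/(4/3) = 7/2; row 2: 5/3 = 5/3; row 3: (5/3)/(1/3) = 5. Minimum is 5/3 at row 2 (s2 leaves); pivot element 3.
Divide row 2 by 3; eliminate column y from the other rows.
Row 1 update in column s3: -5/3 − (4/3)·(-1/3) = -11/9.

-11/9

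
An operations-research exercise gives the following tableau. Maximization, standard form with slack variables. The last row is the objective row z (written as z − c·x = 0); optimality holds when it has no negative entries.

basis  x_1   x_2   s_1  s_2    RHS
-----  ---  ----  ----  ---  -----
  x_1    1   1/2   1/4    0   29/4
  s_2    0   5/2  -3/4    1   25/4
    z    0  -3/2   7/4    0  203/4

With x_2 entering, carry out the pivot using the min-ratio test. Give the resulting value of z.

109/2

Ratio test on column x_2 — row 1: (29/4)/(1/2) = 29/2; row 2: (25/4)/(5/2) = 5/2. Minimum is 5/2 at row 2 (s_2 leaves); pivot element 5/2.
Pivot on row 2; the z-row RHS becomes 203/4 − (-3/2)·(5/2) = 109/2.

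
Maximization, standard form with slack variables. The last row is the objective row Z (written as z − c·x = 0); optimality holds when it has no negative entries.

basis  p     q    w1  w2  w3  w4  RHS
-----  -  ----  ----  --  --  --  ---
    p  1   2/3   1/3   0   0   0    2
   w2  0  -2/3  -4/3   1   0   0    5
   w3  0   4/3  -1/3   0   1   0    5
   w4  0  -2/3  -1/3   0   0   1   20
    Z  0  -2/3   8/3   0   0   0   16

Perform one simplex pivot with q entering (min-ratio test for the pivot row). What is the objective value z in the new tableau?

Ratio test on column q — row 1: 2/(2/3) = 3; row 2: entry -2/3 ≤ 0; row 3: 5/(4/3) = 15/4; row 4: entry -2/3 ≤ 0. Minimum is 3 at row 1 (p leaves); pivot element 2/3.
Pivot on row 1; the Z-row RHS becomes 16 − (-2/3)·3 = 18.

18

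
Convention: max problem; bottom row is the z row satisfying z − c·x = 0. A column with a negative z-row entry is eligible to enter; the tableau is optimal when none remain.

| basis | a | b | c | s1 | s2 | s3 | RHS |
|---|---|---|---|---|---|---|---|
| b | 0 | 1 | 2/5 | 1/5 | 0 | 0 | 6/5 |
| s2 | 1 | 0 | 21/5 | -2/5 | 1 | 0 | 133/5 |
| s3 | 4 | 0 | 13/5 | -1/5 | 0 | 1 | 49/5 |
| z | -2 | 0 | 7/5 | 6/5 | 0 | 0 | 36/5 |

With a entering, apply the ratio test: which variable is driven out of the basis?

Column a entries and ratios — b: 0 ≤ 0, skip; s2: (133/5)/1 = 133/5; s3: (49/5)/4 = 49/20.
Smallest ratio is 49/20 in the row of s3, so s3 leaves.

s3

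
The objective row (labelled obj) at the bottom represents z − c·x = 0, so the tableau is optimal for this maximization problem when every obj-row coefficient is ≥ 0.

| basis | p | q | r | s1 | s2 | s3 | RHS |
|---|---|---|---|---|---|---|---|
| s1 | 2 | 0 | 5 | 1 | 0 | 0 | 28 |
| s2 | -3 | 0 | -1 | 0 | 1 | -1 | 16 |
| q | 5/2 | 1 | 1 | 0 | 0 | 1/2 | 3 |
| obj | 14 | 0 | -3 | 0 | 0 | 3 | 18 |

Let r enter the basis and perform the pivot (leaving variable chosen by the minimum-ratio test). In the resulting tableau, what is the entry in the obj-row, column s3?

Ratio test on column r — row 1: 28/5 = 28/5; row 2: entry -1 ≤ 0; row 3: 3/1 = 3. Minimum is 3 at row 3 (q leaves); pivot element 1.
Divide row 3 by 1; eliminate column r from the other rows.
obj-row update in column s3: 3 − (-3)·(1/2) = 9/2.

9/2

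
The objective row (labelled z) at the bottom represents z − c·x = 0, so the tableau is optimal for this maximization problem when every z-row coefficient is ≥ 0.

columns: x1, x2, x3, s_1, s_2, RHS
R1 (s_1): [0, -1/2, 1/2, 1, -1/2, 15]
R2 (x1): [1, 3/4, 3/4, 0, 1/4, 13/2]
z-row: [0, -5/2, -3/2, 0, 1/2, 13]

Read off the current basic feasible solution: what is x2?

x2 is not in the basis, so in the current basic feasible solution x2 = 0.

0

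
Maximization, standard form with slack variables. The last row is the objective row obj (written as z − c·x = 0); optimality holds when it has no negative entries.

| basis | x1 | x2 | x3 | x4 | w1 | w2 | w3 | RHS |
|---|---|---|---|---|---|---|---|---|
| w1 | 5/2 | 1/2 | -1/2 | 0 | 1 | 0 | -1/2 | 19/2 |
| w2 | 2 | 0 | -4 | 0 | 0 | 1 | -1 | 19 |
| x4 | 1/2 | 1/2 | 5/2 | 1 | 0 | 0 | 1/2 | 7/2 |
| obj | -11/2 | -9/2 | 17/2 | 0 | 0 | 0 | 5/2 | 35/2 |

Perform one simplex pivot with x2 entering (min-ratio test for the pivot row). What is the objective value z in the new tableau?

Ratio test on column x2 — row 1: (19/2)/(1/2) = 19; row 2: entry 0 ≤ 0; row 3: (7/2)/(1/2) = 7. Minimum is 7 at row 3 (x4 leaves); pivot element 1/2.
Pivot on row 3; the obj-row RHS becomes 35/2 − (-9/2)·7 = 49.

49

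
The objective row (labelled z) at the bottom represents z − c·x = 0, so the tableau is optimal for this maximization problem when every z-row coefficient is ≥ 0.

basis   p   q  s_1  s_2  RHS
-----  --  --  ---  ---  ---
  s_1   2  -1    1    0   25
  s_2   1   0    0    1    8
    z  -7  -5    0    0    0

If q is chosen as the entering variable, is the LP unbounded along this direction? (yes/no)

yes

Every constraint-row entry in column q is ≤ 0, so increasing q is unbounded.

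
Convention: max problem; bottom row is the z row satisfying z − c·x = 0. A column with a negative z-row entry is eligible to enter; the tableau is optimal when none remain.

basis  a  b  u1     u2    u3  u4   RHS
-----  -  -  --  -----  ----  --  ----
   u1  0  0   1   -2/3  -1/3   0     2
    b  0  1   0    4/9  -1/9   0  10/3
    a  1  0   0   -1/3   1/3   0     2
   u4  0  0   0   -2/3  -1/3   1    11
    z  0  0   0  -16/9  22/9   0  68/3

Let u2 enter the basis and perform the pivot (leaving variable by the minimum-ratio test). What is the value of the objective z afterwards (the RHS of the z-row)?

36

Ratio test on column u2 — row 1: entry -2/3 ≤ 0; row 2: (10/3)/(4/9) = 15/2; row 3: entry -1/3 ≤ 0; row 4: entry -2/3 ≤ 0. Minimum is 15/2 at row 2 (b leaves); pivot element 4/9.
Pivot on row 2; the z-row RHS becomes 68/3 − (-16/9)·(15/2) = 36.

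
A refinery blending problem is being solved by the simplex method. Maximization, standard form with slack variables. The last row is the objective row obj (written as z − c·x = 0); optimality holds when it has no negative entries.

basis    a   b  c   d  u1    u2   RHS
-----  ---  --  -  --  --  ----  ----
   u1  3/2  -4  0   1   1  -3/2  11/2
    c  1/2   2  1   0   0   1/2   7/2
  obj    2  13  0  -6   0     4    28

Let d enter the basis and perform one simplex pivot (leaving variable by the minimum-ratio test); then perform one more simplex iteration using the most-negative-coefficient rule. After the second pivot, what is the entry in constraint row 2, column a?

1/4

Ratio test on column d — row 1: (11/2)/1 = 11/2; row 2: entry 0 ≤ 0. Minimum is 11/2 at row 1 (u1 leaves); pivot element 1.
Divide row 1 by 1; eliminate column d from the other rows.
Second iteration: most negative obj-row entry is -11 in column b, so b enters.
Ratio test on column b — row 1: entry -4 ≤ 0; row 2: (7/2)/2 = 7/4. Minimum is 7/4 at row 2 (c leaves); pivot element 2.
Divide row 2 by 2; eliminate column b from the other rows.
After both pivots, the entry at constraint row 2, column a is 1/4.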